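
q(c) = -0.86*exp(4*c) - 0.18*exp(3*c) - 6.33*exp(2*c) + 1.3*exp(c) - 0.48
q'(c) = -3.44*exp(4*c) - 0.54*exp(3*c) - 12.66*exp(2*c) + 1.3*exp(c)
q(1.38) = -321.32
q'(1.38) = -1087.52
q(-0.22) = -3.96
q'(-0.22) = -8.82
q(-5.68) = -0.48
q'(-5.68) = 0.00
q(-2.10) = -0.42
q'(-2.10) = -0.03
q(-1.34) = -0.58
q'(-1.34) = -0.55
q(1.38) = -321.32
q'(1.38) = -1087.52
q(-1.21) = -0.67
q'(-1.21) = -0.78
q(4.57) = -74934780.98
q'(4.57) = -299459521.96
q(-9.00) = -0.48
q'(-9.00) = 0.00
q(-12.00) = -0.48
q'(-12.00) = 0.00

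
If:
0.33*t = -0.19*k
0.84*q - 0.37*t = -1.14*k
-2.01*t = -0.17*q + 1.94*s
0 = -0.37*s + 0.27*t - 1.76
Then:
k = -5.43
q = 8.75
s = -2.47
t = 3.13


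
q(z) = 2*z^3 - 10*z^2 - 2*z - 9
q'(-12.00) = 1102.00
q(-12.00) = -4881.00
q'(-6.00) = 334.00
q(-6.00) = -789.00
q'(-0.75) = 16.38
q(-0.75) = -13.97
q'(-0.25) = 3.38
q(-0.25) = -9.16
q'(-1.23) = 31.68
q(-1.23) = -25.39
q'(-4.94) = 243.22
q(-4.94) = -484.26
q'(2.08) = -17.64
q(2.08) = -38.43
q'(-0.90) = 20.86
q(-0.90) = -16.76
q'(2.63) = -13.10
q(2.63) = -47.05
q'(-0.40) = 6.96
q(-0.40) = -9.93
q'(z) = 6*z^2 - 20*z - 2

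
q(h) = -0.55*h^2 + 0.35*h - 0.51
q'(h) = 0.35 - 1.1*h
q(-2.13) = -3.75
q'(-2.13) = 2.69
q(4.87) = -11.85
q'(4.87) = -5.01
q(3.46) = -5.88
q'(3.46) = -3.46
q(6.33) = -20.33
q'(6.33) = -6.61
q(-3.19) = -7.22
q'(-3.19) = 3.86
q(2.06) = -2.12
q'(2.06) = -1.92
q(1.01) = -0.72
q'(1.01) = -0.76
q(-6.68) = -27.39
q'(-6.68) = 7.70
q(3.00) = -4.41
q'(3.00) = -2.95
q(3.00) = -4.41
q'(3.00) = -2.95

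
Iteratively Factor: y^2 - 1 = (y + 1)*(y - 1)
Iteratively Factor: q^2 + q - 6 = (q + 3)*(q - 2)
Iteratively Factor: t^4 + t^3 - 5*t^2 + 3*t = (t)*(t^3 + t^2 - 5*t + 3) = t*(t + 3)*(t^2 - 2*t + 1) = t*(t - 1)*(t + 3)*(t - 1)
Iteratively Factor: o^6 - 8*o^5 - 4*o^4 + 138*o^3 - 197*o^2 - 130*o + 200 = (o - 2)*(o^5 - 6*o^4 - 16*o^3 + 106*o^2 + 15*o - 100) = (o - 2)*(o + 1)*(o^4 - 7*o^3 - 9*o^2 + 115*o - 100) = (o - 2)*(o + 1)*(o + 4)*(o^3 - 11*o^2 + 35*o - 25) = (o - 5)*(o - 2)*(o + 1)*(o + 4)*(o^2 - 6*o + 5) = (o - 5)^2*(o - 2)*(o + 1)*(o + 4)*(o - 1)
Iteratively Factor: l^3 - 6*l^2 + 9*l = (l - 3)*(l^2 - 3*l) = l*(l - 3)*(l - 3)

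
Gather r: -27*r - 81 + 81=-27*r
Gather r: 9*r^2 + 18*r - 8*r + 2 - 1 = 9*r^2 + 10*r + 1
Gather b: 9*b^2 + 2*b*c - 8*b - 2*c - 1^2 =9*b^2 + b*(2*c - 8) - 2*c - 1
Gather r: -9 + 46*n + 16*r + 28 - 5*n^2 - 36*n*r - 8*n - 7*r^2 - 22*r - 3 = -5*n^2 + 38*n - 7*r^2 + r*(-36*n - 6) + 16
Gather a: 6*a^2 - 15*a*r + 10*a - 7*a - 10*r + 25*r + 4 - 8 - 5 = 6*a^2 + a*(3 - 15*r) + 15*r - 9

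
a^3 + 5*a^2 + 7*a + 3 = (a + 1)^2*(a + 3)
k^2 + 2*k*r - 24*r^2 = (k - 4*r)*(k + 6*r)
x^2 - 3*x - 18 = (x - 6)*(x + 3)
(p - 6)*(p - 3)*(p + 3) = p^3 - 6*p^2 - 9*p + 54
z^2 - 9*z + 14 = (z - 7)*(z - 2)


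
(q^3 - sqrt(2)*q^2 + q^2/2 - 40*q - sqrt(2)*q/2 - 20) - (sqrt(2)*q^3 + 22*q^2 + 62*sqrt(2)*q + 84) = -sqrt(2)*q^3 + q^3 - 43*q^2/2 - sqrt(2)*q^2 - 125*sqrt(2)*q/2 - 40*q - 104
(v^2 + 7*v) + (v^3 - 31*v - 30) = v^3 + v^2 - 24*v - 30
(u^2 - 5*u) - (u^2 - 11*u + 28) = 6*u - 28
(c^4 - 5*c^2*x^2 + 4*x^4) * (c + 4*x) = c^5 + 4*c^4*x - 5*c^3*x^2 - 20*c^2*x^3 + 4*c*x^4 + 16*x^5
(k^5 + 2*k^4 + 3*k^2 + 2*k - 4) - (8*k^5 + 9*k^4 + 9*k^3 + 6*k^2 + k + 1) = -7*k^5 - 7*k^4 - 9*k^3 - 3*k^2 + k - 5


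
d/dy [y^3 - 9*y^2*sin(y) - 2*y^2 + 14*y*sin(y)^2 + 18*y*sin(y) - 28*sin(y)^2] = -9*y^2*cos(y) + 3*y^2 + 14*y*sin(2*y) + 18*sqrt(2)*y*cos(y + pi/4) - 4*y + 18*sin(y) - 28*sin(2*y) - 7*cos(2*y) + 7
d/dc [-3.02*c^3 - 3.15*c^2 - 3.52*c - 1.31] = -9.06*c^2 - 6.3*c - 3.52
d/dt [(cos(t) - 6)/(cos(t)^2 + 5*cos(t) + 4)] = (cos(t)^2 - 12*cos(t) - 34)*sin(t)/(cos(t)^2 + 5*cos(t) + 4)^2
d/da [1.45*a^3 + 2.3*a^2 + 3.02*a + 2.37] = 4.35*a^2 + 4.6*a + 3.02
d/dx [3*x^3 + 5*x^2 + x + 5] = 9*x^2 + 10*x + 1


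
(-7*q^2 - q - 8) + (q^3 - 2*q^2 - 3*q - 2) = q^3 - 9*q^2 - 4*q - 10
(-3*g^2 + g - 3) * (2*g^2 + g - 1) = -6*g^4 - g^3 - 2*g^2 - 4*g + 3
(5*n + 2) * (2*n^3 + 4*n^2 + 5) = 10*n^4 + 24*n^3 + 8*n^2 + 25*n + 10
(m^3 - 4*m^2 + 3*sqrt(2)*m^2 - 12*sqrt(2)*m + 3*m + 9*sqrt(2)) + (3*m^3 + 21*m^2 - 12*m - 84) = 4*m^3 + 3*sqrt(2)*m^2 + 17*m^2 - 12*sqrt(2)*m - 9*m - 84 + 9*sqrt(2)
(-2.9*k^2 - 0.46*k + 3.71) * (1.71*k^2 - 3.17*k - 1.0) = -4.959*k^4 + 8.4064*k^3 + 10.7023*k^2 - 11.3007*k - 3.71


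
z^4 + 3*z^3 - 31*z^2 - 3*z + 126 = (z - 3)^2*(z + 2)*(z + 7)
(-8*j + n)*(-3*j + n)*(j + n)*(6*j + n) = 144*j^4 + 102*j^3*n - 47*j^2*n^2 - 4*j*n^3 + n^4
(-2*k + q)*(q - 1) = -2*k*q + 2*k + q^2 - q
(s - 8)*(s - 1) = s^2 - 9*s + 8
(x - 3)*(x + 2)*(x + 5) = x^3 + 4*x^2 - 11*x - 30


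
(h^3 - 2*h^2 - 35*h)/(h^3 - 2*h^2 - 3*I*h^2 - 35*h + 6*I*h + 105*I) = h/(h - 3*I)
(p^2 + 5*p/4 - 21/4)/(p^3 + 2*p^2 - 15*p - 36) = (p - 7/4)/(p^2 - p - 12)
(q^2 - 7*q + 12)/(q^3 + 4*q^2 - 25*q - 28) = (q - 3)/(q^2 + 8*q + 7)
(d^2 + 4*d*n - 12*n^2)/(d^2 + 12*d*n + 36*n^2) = (d - 2*n)/(d + 6*n)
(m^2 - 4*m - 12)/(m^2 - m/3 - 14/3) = 3*(m - 6)/(3*m - 7)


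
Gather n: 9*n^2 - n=9*n^2 - n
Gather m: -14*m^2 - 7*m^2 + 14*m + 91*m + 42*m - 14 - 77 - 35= -21*m^2 + 147*m - 126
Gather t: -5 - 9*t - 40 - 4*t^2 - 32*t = -4*t^2 - 41*t - 45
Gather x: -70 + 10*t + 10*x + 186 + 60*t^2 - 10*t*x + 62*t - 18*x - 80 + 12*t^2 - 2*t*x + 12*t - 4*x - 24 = 72*t^2 + 84*t + x*(-12*t - 12) + 12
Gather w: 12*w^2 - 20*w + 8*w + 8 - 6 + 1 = 12*w^2 - 12*w + 3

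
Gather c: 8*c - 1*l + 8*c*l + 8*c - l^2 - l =c*(8*l + 16) - l^2 - 2*l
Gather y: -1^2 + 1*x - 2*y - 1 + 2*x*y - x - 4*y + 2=y*(2*x - 6)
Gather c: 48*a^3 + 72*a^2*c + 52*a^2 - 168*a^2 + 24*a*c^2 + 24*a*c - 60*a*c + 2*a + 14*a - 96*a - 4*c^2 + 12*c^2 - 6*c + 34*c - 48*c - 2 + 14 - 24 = 48*a^3 - 116*a^2 - 80*a + c^2*(24*a + 8) + c*(72*a^2 - 36*a - 20) - 12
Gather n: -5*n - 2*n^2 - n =-2*n^2 - 6*n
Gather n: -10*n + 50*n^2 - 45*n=50*n^2 - 55*n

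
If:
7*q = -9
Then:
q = -9/7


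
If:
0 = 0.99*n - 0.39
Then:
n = 0.39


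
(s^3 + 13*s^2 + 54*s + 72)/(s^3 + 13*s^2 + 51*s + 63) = (s^2 + 10*s + 24)/(s^2 + 10*s + 21)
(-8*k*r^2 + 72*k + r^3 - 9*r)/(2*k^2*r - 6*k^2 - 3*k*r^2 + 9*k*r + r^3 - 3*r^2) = (-8*k*r - 24*k + r^2 + 3*r)/(2*k^2 - 3*k*r + r^2)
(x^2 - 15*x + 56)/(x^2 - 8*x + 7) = (x - 8)/(x - 1)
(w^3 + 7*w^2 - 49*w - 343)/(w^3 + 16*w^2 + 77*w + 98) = (w - 7)/(w + 2)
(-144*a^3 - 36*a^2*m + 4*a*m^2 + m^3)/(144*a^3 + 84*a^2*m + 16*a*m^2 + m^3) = (-6*a + m)/(6*a + m)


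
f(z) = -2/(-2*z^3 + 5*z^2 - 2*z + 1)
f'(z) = -2*(6*z^2 - 10*z + 2)/(-2*z^3 + 5*z^2 - 2*z + 1)^2 = 4*(-3*z^2 + 5*z - 1)/(2*z^3 - 5*z^2 + 2*z - 1)^2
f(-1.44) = -0.10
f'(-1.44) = -0.14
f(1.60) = -0.83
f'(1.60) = -0.47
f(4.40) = 0.02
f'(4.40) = -0.02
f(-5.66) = -0.00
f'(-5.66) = -0.00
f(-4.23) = -0.01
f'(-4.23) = -0.00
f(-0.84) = -0.27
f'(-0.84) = -0.54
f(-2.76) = -0.02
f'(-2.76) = -0.02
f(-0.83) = -0.28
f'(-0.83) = -0.55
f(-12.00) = 0.00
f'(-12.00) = 0.00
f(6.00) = 0.01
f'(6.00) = 0.00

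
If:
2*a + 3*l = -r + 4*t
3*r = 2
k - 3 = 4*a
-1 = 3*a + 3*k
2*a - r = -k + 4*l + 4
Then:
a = -2/3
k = 1/3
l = -17/12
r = 2/3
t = -59/48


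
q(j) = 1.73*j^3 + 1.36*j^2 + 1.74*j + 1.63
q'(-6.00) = 172.26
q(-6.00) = -333.53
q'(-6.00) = 172.26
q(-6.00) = -333.53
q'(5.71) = 186.49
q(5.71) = 377.98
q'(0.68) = 5.99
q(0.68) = 3.99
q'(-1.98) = 16.70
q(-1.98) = -9.91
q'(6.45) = 235.20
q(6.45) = 533.65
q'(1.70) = 21.36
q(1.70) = 17.02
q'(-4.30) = 86.01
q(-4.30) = -118.25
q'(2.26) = 34.40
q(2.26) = 32.48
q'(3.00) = 56.61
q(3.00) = 65.80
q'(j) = 5.19*j^2 + 2.72*j + 1.74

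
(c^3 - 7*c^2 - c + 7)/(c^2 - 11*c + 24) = (c^3 - 7*c^2 - c + 7)/(c^2 - 11*c + 24)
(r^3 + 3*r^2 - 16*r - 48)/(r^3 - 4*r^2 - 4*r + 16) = (r^2 + 7*r + 12)/(r^2 - 4)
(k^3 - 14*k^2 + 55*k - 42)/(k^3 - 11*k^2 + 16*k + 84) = (k - 1)/(k + 2)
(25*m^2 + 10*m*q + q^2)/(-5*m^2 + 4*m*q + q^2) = (5*m + q)/(-m + q)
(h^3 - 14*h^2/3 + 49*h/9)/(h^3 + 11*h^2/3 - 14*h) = (h - 7/3)/(h + 6)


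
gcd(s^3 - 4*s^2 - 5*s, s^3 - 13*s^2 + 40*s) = s^2 - 5*s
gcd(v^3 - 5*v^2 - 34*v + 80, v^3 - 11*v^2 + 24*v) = v - 8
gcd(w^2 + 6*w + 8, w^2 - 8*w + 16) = 1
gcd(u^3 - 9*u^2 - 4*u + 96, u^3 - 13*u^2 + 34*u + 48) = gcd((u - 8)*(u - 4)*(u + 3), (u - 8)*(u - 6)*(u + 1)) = u - 8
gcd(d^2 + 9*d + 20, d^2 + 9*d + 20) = d^2 + 9*d + 20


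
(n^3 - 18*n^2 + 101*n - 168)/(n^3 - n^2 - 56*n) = (n^2 - 10*n + 21)/(n*(n + 7))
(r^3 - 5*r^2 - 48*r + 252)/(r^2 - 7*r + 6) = (r^2 + r - 42)/(r - 1)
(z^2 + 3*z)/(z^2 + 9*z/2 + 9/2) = 2*z/(2*z + 3)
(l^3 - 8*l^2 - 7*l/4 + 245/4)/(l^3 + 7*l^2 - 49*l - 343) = (l^2 - l - 35/4)/(l^2 + 14*l + 49)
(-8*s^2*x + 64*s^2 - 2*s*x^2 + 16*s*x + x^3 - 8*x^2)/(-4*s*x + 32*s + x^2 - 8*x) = 2*s + x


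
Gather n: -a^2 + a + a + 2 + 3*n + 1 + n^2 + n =-a^2 + 2*a + n^2 + 4*n + 3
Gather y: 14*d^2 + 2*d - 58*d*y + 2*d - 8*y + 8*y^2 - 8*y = 14*d^2 + 4*d + 8*y^2 + y*(-58*d - 16)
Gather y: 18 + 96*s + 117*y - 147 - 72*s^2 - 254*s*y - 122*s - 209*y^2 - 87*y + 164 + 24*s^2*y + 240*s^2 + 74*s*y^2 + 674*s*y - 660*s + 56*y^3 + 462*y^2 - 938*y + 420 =168*s^2 - 686*s + 56*y^3 + y^2*(74*s + 253) + y*(24*s^2 + 420*s - 908) + 455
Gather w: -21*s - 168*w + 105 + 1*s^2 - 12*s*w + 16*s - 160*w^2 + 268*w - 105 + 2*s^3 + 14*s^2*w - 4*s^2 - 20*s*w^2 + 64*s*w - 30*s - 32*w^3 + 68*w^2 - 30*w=2*s^3 - 3*s^2 - 35*s - 32*w^3 + w^2*(-20*s - 92) + w*(14*s^2 + 52*s + 70)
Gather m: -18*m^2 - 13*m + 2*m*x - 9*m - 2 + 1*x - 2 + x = -18*m^2 + m*(2*x - 22) + 2*x - 4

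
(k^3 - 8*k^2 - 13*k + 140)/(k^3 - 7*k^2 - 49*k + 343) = (k^2 - k - 20)/(k^2 - 49)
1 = 1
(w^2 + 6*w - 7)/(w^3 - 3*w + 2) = (w + 7)/(w^2 + w - 2)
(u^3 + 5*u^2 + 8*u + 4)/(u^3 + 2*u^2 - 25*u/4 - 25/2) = 4*(u^2 + 3*u + 2)/(4*u^2 - 25)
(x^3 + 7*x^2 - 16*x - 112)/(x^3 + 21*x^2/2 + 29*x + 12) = 2*(x^2 + 3*x - 28)/(2*x^2 + 13*x + 6)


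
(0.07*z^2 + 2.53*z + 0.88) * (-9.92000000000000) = -0.6944*z^2 - 25.0976*z - 8.7296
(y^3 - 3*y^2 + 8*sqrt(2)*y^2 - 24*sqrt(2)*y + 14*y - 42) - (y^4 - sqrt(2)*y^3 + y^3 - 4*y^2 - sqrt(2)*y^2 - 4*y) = -y^4 + sqrt(2)*y^3 + y^2 + 9*sqrt(2)*y^2 - 24*sqrt(2)*y + 18*y - 42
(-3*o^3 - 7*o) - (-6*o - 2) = -3*o^3 - o + 2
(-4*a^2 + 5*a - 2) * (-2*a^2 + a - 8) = 8*a^4 - 14*a^3 + 41*a^2 - 42*a + 16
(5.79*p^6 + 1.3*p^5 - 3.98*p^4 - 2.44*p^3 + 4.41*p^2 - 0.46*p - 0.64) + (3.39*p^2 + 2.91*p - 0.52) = 5.79*p^6 + 1.3*p^5 - 3.98*p^4 - 2.44*p^3 + 7.8*p^2 + 2.45*p - 1.16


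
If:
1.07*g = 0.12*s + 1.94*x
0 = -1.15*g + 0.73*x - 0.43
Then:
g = 0.634782608695652*x - 0.373913043478261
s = -10.5065217391304*x - 3.33405797101449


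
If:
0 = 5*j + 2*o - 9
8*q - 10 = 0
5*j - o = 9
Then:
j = 9/5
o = 0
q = 5/4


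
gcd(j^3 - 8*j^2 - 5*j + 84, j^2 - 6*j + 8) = j - 4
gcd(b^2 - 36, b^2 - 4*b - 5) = 1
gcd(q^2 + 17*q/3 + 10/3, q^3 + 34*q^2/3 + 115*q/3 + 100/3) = q + 5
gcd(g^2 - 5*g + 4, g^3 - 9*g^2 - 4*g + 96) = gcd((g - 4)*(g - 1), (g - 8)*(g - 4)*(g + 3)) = g - 4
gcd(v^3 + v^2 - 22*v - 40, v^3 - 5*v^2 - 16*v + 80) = v^2 - v - 20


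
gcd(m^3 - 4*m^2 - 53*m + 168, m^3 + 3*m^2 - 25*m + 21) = m^2 + 4*m - 21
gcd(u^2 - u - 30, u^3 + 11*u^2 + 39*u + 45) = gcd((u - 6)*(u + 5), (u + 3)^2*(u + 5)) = u + 5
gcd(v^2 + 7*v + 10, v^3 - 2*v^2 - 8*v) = v + 2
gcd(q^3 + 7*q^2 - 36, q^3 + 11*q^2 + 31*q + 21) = q + 3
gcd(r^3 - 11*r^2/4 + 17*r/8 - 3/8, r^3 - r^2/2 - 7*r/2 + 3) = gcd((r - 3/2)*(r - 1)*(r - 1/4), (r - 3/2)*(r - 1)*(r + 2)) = r^2 - 5*r/2 + 3/2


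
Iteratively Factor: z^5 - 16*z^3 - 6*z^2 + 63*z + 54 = (z + 1)*(z^4 - z^3 - 15*z^2 + 9*z + 54) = (z - 3)*(z + 1)*(z^3 + 2*z^2 - 9*z - 18) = (z - 3)*(z + 1)*(z + 2)*(z^2 - 9) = (z - 3)*(z + 1)*(z + 2)*(z + 3)*(z - 3)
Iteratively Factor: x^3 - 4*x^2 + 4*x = (x - 2)*(x^2 - 2*x) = (x - 2)^2*(x)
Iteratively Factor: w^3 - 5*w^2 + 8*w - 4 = (w - 2)*(w^2 - 3*w + 2) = (w - 2)*(w - 1)*(w - 2)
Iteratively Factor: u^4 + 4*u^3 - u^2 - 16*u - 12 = (u - 2)*(u^3 + 6*u^2 + 11*u + 6) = (u - 2)*(u + 2)*(u^2 + 4*u + 3) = (u - 2)*(u + 2)*(u + 3)*(u + 1)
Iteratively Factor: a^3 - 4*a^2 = (a)*(a^2 - 4*a) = a^2*(a - 4)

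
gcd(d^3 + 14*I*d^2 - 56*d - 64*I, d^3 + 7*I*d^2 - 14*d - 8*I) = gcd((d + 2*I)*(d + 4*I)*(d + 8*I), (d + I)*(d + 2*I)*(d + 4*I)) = d^2 + 6*I*d - 8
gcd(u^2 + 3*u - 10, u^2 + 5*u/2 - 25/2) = u + 5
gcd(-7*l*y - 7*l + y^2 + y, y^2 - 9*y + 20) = 1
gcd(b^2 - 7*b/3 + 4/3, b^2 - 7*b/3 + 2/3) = 1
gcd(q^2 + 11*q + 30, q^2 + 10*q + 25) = q + 5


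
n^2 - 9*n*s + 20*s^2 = (n - 5*s)*(n - 4*s)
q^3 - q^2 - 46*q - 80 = (q - 8)*(q + 2)*(q + 5)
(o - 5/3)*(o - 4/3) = o^2 - 3*o + 20/9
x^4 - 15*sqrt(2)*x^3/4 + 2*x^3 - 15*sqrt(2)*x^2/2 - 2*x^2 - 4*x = x*(x - 4*sqrt(2))*(sqrt(2)*x/2 + sqrt(2))*(sqrt(2)*x + 1/2)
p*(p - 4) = p^2 - 4*p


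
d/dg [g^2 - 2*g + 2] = 2*g - 2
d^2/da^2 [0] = 0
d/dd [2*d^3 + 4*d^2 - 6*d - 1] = 6*d^2 + 8*d - 6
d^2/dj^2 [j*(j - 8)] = 2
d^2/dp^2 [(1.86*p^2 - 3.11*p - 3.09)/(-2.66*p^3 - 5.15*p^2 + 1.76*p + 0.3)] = (-26.321232*p^6 + 132.030696*p^5 + 465.739932*p^4 + 816.870062*p^3 + 417.469446*p^2 - 124.42194*p + 25.072308)/(18.821096*p^9 + 109.31802*p^8 + 174.290382*p^7 - 14.438605*p^6 - 139.978152*p^5 + 32.41455*p^4 + 11.581624*p^3 - 1.39734*p^2 - 0.4752*p - 0.027)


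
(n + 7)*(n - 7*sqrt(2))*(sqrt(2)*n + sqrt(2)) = sqrt(2)*n^3 - 14*n^2 + 8*sqrt(2)*n^2 - 112*n + 7*sqrt(2)*n - 98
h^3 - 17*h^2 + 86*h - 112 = (h - 8)*(h - 7)*(h - 2)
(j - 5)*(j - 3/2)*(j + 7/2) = j^3 - 3*j^2 - 61*j/4 + 105/4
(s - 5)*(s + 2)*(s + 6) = s^3 + 3*s^2 - 28*s - 60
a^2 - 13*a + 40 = (a - 8)*(a - 5)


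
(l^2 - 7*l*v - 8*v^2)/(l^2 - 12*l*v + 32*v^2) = (-l - v)/(-l + 4*v)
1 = 1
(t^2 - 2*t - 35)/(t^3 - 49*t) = (t + 5)/(t*(t + 7))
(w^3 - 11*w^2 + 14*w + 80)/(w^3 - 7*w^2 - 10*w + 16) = (w - 5)/(w - 1)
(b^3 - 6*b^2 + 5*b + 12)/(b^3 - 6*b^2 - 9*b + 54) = (b^2 - 3*b - 4)/(b^2 - 3*b - 18)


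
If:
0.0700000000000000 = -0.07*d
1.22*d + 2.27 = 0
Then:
No Solution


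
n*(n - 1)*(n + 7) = n^3 + 6*n^2 - 7*n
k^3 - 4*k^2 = k^2*(k - 4)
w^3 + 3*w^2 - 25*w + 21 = (w - 3)*(w - 1)*(w + 7)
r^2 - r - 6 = (r - 3)*(r + 2)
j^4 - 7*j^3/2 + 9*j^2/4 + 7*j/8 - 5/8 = (j - 5/2)*(j - 1)*(j - 1/2)*(j + 1/2)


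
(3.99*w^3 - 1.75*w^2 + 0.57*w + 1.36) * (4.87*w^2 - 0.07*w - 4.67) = 19.4313*w^5 - 8.8018*w^4 - 15.7349*w^3 + 14.7558*w^2 - 2.7571*w - 6.3512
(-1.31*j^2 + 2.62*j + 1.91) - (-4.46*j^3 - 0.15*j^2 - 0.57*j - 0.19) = 4.46*j^3 - 1.16*j^2 + 3.19*j + 2.1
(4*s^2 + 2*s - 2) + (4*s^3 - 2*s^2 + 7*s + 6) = 4*s^3 + 2*s^2 + 9*s + 4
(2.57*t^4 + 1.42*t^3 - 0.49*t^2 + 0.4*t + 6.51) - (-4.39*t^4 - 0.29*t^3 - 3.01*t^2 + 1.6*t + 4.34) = 6.96*t^4 + 1.71*t^3 + 2.52*t^2 - 1.2*t + 2.17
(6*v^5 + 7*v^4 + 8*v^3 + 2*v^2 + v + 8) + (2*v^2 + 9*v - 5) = 6*v^5 + 7*v^4 + 8*v^3 + 4*v^2 + 10*v + 3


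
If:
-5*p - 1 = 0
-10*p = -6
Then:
No Solution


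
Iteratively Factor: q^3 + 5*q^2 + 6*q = (q)*(q^2 + 5*q + 6) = q*(q + 3)*(q + 2)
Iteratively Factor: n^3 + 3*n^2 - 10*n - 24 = (n - 3)*(n^2 + 6*n + 8) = (n - 3)*(n + 2)*(n + 4)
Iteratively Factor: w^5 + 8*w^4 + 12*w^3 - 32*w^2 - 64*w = (w)*(w^4 + 8*w^3 + 12*w^2 - 32*w - 64) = w*(w + 2)*(w^3 + 6*w^2 - 32) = w*(w + 2)*(w + 4)*(w^2 + 2*w - 8) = w*(w + 2)*(w + 4)^2*(w - 2)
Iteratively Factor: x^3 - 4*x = (x - 2)*(x^2 + 2*x) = x*(x - 2)*(x + 2)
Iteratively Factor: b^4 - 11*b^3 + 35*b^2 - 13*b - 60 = (b - 4)*(b^3 - 7*b^2 + 7*b + 15) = (b - 5)*(b - 4)*(b^2 - 2*b - 3) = (b - 5)*(b - 4)*(b - 3)*(b + 1)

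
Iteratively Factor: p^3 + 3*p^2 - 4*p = (p - 1)*(p^2 + 4*p) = (p - 1)*(p + 4)*(p)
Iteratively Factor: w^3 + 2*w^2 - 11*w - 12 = (w - 3)*(w^2 + 5*w + 4) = (w - 3)*(w + 1)*(w + 4)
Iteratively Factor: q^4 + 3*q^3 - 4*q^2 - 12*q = (q + 2)*(q^3 + q^2 - 6*q) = (q + 2)*(q + 3)*(q^2 - 2*q) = q*(q + 2)*(q + 3)*(q - 2)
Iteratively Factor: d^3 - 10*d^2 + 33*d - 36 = (d - 4)*(d^2 - 6*d + 9) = (d - 4)*(d - 3)*(d - 3)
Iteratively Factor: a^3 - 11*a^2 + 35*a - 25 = (a - 1)*(a^2 - 10*a + 25) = (a - 5)*(a - 1)*(a - 5)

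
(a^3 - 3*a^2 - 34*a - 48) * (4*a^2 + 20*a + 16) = 4*a^5 + 8*a^4 - 180*a^3 - 920*a^2 - 1504*a - 768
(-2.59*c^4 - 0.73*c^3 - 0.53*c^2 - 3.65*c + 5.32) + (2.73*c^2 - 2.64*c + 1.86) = -2.59*c^4 - 0.73*c^3 + 2.2*c^2 - 6.29*c + 7.18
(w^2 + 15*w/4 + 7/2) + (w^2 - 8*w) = 2*w^2 - 17*w/4 + 7/2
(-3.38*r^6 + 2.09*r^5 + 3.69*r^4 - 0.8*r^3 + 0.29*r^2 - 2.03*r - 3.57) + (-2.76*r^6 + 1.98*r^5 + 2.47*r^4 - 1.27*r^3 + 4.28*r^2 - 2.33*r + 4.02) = -6.14*r^6 + 4.07*r^5 + 6.16*r^4 - 2.07*r^3 + 4.57*r^2 - 4.36*r + 0.45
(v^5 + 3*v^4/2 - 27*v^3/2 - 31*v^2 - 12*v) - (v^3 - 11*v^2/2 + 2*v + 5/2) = v^5 + 3*v^4/2 - 29*v^3/2 - 51*v^2/2 - 14*v - 5/2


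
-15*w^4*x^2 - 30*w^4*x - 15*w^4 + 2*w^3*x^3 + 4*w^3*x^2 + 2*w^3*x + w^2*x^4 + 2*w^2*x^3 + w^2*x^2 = (-3*w + x)*(5*w + x)*(w*x + w)^2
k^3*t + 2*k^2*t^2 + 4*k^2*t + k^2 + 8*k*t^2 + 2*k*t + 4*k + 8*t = (k + 4)*(k + 2*t)*(k*t + 1)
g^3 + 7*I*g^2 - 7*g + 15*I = (g - I)*(g + 3*I)*(g + 5*I)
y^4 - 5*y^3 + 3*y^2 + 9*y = y*(y - 3)^2*(y + 1)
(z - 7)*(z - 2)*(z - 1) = z^3 - 10*z^2 + 23*z - 14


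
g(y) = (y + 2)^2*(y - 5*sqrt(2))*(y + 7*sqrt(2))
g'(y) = (y + 2)^2*(y - 5*sqrt(2)) + (y + 2)^2*(y + 7*sqrt(2)) + (y - 5*sqrt(2))*(y + 7*sqrt(2))*(2*y + 4) = 4*y^3 + 6*sqrt(2)*y^2 + 12*y^2 - 132*y + 16*sqrt(2)*y - 280 + 8*sqrt(2)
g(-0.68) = -124.51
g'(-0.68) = -186.10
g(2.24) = -1054.33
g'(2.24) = -365.94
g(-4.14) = -295.71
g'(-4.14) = 251.39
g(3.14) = -1354.25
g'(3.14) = -286.30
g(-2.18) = -2.31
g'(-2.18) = 25.66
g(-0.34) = -195.22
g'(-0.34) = -229.29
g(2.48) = -1140.70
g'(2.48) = -352.93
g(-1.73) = -5.24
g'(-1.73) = -38.87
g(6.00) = -1089.88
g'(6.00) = 676.55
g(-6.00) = -815.53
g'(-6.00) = 261.02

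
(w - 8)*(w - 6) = w^2 - 14*w + 48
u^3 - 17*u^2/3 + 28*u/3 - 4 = (u - 3)*(u - 2)*(u - 2/3)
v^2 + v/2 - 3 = (v - 3/2)*(v + 2)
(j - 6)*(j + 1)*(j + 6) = j^3 + j^2 - 36*j - 36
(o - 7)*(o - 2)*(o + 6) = o^3 - 3*o^2 - 40*o + 84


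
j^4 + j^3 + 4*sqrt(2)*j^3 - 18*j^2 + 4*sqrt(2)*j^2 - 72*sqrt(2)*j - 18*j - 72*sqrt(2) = (j + 1)*(j - 3*sqrt(2))*(j + 3*sqrt(2))*(j + 4*sqrt(2))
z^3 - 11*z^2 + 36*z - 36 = (z - 6)*(z - 3)*(z - 2)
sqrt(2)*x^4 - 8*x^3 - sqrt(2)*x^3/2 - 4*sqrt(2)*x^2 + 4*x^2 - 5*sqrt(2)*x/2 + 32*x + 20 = (x - 5/2)*(x + 1)*(x - 4*sqrt(2))*(sqrt(2)*x + sqrt(2))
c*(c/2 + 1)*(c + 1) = c^3/2 + 3*c^2/2 + c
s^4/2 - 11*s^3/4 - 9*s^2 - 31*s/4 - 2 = (s/2 + 1/2)*(s - 8)*(s + 1/2)*(s + 1)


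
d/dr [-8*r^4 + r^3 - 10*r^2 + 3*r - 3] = -32*r^3 + 3*r^2 - 20*r + 3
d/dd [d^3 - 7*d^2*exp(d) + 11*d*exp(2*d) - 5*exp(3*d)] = -7*d^2*exp(d) + 3*d^2 + 22*d*exp(2*d) - 14*d*exp(d) - 15*exp(3*d) + 11*exp(2*d)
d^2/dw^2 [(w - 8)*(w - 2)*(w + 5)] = 6*w - 10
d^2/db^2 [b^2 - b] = 2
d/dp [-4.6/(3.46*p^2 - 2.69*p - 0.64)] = (31.832*p - 12.374)/(-3.46*p^2 + 2.69*p + 0.64)^2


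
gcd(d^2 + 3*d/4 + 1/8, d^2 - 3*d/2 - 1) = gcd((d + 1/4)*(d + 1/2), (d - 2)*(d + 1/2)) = d + 1/2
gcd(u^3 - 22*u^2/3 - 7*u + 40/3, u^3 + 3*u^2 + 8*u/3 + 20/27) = u + 5/3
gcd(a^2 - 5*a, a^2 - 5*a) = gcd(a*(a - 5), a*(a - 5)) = a^2 - 5*a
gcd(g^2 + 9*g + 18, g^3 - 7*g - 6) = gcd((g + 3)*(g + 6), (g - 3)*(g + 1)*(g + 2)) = 1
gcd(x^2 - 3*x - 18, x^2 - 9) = x + 3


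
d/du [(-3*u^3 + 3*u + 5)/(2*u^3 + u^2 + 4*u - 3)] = (-3*u^4 - 36*u^3 - 6*u^2 - 10*u - 29)/(4*u^6 + 4*u^5 + 17*u^4 - 4*u^3 + 10*u^2 - 24*u + 9)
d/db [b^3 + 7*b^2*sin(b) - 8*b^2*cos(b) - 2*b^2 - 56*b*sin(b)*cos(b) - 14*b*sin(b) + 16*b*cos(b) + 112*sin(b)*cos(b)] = 8*b^2*sin(b) + 7*b^2*cos(b) + 3*b^2 - 2*b*sin(b) - 30*b*cos(b) - 56*b*cos(2*b) - 4*b - 14*sin(b) - 28*sin(2*b) + 16*cos(b) + 112*cos(2*b)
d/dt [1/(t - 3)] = -1/(t - 3)^2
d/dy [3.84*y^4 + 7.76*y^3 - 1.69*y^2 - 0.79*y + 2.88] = 15.36*y^3 + 23.28*y^2 - 3.38*y - 0.79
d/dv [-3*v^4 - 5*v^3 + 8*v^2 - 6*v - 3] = -12*v^3 - 15*v^2 + 16*v - 6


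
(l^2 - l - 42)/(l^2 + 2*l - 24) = (l - 7)/(l - 4)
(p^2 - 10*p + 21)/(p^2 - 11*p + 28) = (p - 3)/(p - 4)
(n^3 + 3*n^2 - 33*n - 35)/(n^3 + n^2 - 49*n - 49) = (n - 5)/(n - 7)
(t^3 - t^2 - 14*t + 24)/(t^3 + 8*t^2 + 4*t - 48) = (t - 3)/(t + 6)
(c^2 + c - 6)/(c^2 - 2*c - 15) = (c - 2)/(c - 5)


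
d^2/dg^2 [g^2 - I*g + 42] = 2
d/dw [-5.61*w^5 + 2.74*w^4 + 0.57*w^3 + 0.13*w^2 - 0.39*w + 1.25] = -28.05*w^4 + 10.96*w^3 + 1.71*w^2 + 0.26*w - 0.39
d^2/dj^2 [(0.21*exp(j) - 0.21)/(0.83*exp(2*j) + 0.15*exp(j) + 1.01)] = (0.144669*exp(4*j) - 0.604821*exp(3*j) - 1.134693*exp(2*j) + 0.667632*exp(j) + 0.246036)*exp(j)/(0.571787*exp(6*j) + 0.310005*exp(5*j) + 2.143392*exp(4*j) + 0.757845*exp(3*j) + 2.608224*exp(2*j) + 0.459045*exp(j) + 1.030301)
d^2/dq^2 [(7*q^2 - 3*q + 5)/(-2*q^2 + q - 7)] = 2*(-2*q^3 + 234*q^2 - 96*q - 257)/(8*q^6 - 12*q^5 + 90*q^4 - 85*q^3 + 315*q^2 - 147*q + 343)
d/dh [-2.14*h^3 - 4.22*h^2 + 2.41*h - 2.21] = -6.42*h^2 - 8.44*h + 2.41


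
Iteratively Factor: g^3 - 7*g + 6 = (g - 1)*(g^2 + g - 6) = (g - 2)*(g - 1)*(g + 3)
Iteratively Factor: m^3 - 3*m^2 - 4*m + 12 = (m + 2)*(m^2 - 5*m + 6) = (m - 2)*(m + 2)*(m - 3)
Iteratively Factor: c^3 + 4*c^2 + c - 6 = (c + 2)*(c^2 + 2*c - 3) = (c - 1)*(c + 2)*(c + 3)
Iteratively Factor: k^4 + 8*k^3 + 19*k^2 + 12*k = (k + 4)*(k^3 + 4*k^2 + 3*k) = (k + 1)*(k + 4)*(k^2 + 3*k) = k*(k + 1)*(k + 4)*(k + 3)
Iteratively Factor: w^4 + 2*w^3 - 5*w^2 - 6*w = (w + 1)*(w^3 + w^2 - 6*w) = (w - 2)*(w + 1)*(w^2 + 3*w) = (w - 2)*(w + 1)*(w + 3)*(w)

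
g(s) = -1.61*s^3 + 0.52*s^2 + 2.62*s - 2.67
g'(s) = -4.83*s^2 + 1.04*s + 2.62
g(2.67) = -22.61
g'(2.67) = -29.04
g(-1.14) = -2.60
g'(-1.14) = -4.84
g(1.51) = -3.07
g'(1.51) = -6.82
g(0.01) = -2.64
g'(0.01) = 2.63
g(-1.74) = 2.83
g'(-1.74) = -13.81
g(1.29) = -1.88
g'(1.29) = -4.08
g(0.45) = -1.53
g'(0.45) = 2.11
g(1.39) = -2.35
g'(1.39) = -5.27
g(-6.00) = 348.09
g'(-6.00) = -177.50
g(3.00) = -33.60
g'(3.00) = -37.73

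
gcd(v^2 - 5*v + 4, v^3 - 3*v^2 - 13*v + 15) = v - 1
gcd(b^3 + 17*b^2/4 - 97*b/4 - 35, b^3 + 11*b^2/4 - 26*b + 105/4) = b + 7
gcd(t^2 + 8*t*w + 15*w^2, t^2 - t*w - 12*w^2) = t + 3*w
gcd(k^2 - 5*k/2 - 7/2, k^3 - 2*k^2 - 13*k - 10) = k + 1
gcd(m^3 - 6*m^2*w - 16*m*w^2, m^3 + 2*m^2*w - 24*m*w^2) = m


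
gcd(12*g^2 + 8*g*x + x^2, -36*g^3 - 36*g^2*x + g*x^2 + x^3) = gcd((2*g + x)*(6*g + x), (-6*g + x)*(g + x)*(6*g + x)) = 6*g + x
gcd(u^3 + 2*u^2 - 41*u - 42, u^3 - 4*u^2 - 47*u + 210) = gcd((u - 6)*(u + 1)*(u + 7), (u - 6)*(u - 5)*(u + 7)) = u^2 + u - 42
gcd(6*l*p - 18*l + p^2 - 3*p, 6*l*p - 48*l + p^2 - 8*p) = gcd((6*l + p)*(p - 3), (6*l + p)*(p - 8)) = 6*l + p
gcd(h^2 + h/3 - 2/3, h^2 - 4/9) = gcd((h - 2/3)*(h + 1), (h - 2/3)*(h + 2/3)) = h - 2/3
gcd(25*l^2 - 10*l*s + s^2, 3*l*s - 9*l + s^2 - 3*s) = 1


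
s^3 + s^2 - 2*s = s*(s - 1)*(s + 2)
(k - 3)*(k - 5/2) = k^2 - 11*k/2 + 15/2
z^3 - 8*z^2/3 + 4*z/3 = z*(z - 2)*(z - 2/3)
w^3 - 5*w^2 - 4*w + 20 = (w - 5)*(w - 2)*(w + 2)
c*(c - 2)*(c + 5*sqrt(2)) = c^3 - 2*c^2 + 5*sqrt(2)*c^2 - 10*sqrt(2)*c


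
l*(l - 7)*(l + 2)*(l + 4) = l^4 - l^3 - 34*l^2 - 56*l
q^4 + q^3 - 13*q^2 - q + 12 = (q - 3)*(q - 1)*(q + 1)*(q + 4)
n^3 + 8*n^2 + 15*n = n*(n + 3)*(n + 5)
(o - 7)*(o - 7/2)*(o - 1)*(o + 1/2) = o^4 - 11*o^3 + 117*o^2/4 - 7*o - 49/4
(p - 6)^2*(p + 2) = p^3 - 10*p^2 + 12*p + 72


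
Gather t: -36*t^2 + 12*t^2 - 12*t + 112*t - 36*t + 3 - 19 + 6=-24*t^2 + 64*t - 10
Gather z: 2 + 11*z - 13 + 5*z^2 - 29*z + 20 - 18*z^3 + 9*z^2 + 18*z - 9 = -18*z^3 + 14*z^2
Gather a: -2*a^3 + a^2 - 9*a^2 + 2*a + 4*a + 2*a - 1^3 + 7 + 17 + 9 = -2*a^3 - 8*a^2 + 8*a + 32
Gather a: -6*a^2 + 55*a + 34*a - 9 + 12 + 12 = -6*a^2 + 89*a + 15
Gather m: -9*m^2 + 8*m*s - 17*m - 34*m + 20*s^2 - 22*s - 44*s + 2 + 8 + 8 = -9*m^2 + m*(8*s - 51) + 20*s^2 - 66*s + 18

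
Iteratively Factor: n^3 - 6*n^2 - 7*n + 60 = (n - 5)*(n^2 - n - 12) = (n - 5)*(n + 3)*(n - 4)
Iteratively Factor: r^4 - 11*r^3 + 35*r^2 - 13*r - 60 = (r - 5)*(r^3 - 6*r^2 + 5*r + 12) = (r - 5)*(r - 3)*(r^2 - 3*r - 4) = (r - 5)*(r - 4)*(r - 3)*(r + 1)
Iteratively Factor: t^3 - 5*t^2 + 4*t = (t - 4)*(t^2 - t) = t*(t - 4)*(t - 1)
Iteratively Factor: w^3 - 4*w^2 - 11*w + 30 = (w - 5)*(w^2 + w - 6) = (w - 5)*(w + 3)*(w - 2)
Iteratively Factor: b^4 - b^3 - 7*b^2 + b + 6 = (b - 1)*(b^3 - 7*b - 6) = (b - 3)*(b - 1)*(b^2 + 3*b + 2) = (b - 3)*(b - 1)*(b + 1)*(b + 2)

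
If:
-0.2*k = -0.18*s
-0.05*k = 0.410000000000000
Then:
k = -8.20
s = -9.11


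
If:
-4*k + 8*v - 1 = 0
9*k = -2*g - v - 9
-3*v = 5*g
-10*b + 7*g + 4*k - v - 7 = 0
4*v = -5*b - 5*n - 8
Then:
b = -1613/1780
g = 81/356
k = -359/356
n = -139/356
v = -135/356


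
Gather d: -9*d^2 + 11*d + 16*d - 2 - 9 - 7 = -9*d^2 + 27*d - 18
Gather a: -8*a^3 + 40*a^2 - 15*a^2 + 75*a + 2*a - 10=-8*a^3 + 25*a^2 + 77*a - 10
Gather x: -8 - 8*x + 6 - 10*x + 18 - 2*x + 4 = 20 - 20*x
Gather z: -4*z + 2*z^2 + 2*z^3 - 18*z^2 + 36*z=2*z^3 - 16*z^2 + 32*z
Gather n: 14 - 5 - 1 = 8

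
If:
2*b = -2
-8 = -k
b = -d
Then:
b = -1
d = 1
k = 8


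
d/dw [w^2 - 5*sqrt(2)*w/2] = 2*w - 5*sqrt(2)/2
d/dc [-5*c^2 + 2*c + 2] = 2 - 10*c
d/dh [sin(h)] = cos(h)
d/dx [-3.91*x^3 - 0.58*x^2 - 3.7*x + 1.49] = -11.73*x^2 - 1.16*x - 3.7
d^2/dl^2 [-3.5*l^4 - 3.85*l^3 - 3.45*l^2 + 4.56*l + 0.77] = -42.0*l^2 - 23.1*l - 6.9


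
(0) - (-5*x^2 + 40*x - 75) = 5*x^2 - 40*x + 75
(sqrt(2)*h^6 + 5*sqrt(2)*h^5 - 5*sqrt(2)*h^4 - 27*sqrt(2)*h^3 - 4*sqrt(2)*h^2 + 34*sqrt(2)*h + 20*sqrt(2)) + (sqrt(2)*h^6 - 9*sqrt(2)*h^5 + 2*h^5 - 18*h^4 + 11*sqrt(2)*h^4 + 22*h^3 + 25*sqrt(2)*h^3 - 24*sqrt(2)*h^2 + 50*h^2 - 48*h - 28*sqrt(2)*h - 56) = 2*sqrt(2)*h^6 - 4*sqrt(2)*h^5 + 2*h^5 - 18*h^4 + 6*sqrt(2)*h^4 - 2*sqrt(2)*h^3 + 22*h^3 - 28*sqrt(2)*h^2 + 50*h^2 - 48*h + 6*sqrt(2)*h - 56 + 20*sqrt(2)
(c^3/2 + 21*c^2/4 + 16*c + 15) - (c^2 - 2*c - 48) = c^3/2 + 17*c^2/4 + 18*c + 63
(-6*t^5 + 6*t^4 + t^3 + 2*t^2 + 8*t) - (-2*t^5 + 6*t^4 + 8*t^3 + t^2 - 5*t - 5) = -4*t^5 - 7*t^3 + t^2 + 13*t + 5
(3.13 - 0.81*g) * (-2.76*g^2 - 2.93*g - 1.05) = 2.2356*g^3 - 6.2655*g^2 - 8.3204*g - 3.2865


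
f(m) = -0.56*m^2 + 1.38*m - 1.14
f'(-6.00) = 8.10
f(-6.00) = -29.58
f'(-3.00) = 4.74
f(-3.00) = -10.32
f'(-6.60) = 8.77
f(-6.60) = -34.64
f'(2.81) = -1.77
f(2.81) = -1.68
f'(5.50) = -4.78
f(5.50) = -10.49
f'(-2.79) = 4.50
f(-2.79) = -9.35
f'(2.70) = -1.64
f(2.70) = -1.50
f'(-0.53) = 1.97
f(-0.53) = -2.03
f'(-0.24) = 1.65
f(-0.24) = -1.50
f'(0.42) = 0.91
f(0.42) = -0.66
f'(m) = 1.38 - 1.12*m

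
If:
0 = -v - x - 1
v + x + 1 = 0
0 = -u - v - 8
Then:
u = x - 7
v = -x - 1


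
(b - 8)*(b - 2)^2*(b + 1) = b^4 - 11*b^3 + 24*b^2 + 4*b - 32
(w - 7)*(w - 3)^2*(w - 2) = w^4 - 15*w^3 + 77*w^2 - 165*w + 126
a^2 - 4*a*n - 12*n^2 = (a - 6*n)*(a + 2*n)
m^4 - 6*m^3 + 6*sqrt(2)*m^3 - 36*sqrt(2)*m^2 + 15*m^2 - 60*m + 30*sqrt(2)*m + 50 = (m - 5)*(m - 1)*(m + sqrt(2))*(m + 5*sqrt(2))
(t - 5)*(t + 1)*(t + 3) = t^3 - t^2 - 17*t - 15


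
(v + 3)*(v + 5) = v^2 + 8*v + 15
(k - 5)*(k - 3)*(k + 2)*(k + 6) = k^4 - 37*k^2 + 24*k + 180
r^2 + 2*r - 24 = (r - 4)*(r + 6)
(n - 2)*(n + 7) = n^2 + 5*n - 14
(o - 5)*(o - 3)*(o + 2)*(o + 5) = o^4 - o^3 - 31*o^2 + 25*o + 150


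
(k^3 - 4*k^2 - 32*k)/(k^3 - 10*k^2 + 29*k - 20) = k*(k^2 - 4*k - 32)/(k^3 - 10*k^2 + 29*k - 20)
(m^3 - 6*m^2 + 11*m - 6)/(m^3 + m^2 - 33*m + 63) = (m^2 - 3*m + 2)/(m^2 + 4*m - 21)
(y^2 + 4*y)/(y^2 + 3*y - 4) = y/(y - 1)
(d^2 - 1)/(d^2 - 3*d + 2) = (d + 1)/(d - 2)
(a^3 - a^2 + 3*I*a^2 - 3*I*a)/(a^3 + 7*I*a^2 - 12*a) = (a - 1)/(a + 4*I)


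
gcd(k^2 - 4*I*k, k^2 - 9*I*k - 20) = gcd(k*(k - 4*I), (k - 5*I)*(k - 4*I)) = k - 4*I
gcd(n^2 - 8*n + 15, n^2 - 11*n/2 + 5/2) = n - 5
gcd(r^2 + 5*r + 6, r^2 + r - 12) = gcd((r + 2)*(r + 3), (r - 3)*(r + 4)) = 1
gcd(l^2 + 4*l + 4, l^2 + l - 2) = l + 2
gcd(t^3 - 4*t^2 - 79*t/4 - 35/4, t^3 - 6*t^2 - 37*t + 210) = t - 7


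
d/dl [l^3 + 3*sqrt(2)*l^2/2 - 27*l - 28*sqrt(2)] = 3*l^2 + 3*sqrt(2)*l - 27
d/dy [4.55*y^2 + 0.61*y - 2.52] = 9.1*y + 0.61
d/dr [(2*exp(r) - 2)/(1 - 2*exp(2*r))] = 2*(-4*(1 - exp(r))*exp(r) - 2*exp(2*r) + 1)*exp(r)/(2*exp(2*r) - 1)^2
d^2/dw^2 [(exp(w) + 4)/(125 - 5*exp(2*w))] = (8*(exp(w) + 2)*(exp(2*w) - 25)*exp(w) - 8*(exp(w) + 4)*exp(3*w) - (exp(2*w) - 25)^2)*exp(w)/(5*(exp(2*w) - 25)^3)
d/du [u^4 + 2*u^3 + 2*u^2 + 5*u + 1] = 4*u^3 + 6*u^2 + 4*u + 5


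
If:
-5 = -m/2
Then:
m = 10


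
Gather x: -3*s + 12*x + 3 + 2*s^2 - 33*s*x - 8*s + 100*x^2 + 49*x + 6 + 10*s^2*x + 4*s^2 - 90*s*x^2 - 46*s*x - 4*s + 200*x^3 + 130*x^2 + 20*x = 6*s^2 - 15*s + 200*x^3 + x^2*(230 - 90*s) + x*(10*s^2 - 79*s + 81) + 9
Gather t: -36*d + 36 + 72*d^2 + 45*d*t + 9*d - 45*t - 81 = 72*d^2 - 27*d + t*(45*d - 45) - 45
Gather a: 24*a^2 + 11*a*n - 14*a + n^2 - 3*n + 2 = 24*a^2 + a*(11*n - 14) + n^2 - 3*n + 2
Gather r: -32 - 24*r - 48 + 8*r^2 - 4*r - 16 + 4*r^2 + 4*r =12*r^2 - 24*r - 96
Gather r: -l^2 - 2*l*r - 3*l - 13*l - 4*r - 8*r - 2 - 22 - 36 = -l^2 - 16*l + r*(-2*l - 12) - 60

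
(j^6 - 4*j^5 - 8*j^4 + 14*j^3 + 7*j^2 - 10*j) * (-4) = -4*j^6 + 16*j^5 + 32*j^4 - 56*j^3 - 28*j^2 + 40*j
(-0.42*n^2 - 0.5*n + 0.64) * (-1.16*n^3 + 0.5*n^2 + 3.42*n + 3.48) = 0.4872*n^5 + 0.37*n^4 - 2.4288*n^3 - 2.8516*n^2 + 0.4488*n + 2.2272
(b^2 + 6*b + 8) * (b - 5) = b^3 + b^2 - 22*b - 40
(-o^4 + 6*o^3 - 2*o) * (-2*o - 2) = 2*o^5 - 10*o^4 - 12*o^3 + 4*o^2 + 4*o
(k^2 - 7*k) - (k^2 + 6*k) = -13*k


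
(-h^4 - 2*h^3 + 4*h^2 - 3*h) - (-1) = -h^4 - 2*h^3 + 4*h^2 - 3*h + 1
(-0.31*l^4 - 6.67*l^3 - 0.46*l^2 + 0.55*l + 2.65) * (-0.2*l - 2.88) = 0.062*l^5 + 2.2268*l^4 + 19.3016*l^3 + 1.2148*l^2 - 2.114*l - 7.632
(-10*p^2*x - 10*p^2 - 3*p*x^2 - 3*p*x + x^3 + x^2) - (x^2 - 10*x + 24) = -10*p^2*x - 10*p^2 - 3*p*x^2 - 3*p*x + x^3 + 10*x - 24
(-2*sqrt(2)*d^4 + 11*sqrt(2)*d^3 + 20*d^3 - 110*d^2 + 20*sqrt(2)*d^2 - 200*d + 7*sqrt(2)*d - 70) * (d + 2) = -2*sqrt(2)*d^5 + 7*sqrt(2)*d^4 + 20*d^4 - 70*d^3 + 42*sqrt(2)*d^3 - 420*d^2 + 47*sqrt(2)*d^2 - 470*d + 14*sqrt(2)*d - 140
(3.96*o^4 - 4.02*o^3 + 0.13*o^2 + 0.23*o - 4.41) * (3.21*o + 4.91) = 12.7116*o^5 + 6.5394*o^4 - 19.3209*o^3 + 1.3766*o^2 - 13.0268*o - 21.6531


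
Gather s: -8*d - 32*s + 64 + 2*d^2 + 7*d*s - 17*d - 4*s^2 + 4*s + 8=2*d^2 - 25*d - 4*s^2 + s*(7*d - 28) + 72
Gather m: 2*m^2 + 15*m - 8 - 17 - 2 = 2*m^2 + 15*m - 27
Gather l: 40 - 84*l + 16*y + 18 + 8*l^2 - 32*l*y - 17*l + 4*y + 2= 8*l^2 + l*(-32*y - 101) + 20*y + 60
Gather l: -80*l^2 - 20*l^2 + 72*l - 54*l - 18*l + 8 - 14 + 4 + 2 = -100*l^2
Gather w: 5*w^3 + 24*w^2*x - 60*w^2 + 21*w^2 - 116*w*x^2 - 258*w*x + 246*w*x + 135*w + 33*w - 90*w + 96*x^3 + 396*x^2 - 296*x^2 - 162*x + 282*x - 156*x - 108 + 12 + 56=5*w^3 + w^2*(24*x - 39) + w*(-116*x^2 - 12*x + 78) + 96*x^3 + 100*x^2 - 36*x - 40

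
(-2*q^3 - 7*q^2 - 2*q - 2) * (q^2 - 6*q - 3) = -2*q^5 + 5*q^4 + 46*q^3 + 31*q^2 + 18*q + 6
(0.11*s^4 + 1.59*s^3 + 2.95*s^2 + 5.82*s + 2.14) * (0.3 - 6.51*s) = -0.7161*s^5 - 10.3179*s^4 - 18.7275*s^3 - 37.0032*s^2 - 12.1854*s + 0.642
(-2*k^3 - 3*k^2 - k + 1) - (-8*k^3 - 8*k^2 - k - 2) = 6*k^3 + 5*k^2 + 3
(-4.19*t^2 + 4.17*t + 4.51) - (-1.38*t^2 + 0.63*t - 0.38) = -2.81*t^2 + 3.54*t + 4.89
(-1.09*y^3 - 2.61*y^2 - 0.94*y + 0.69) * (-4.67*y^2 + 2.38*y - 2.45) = 5.0903*y^5 + 9.5945*y^4 + 0.8485*y^3 + 0.935*y^2 + 3.9452*y - 1.6905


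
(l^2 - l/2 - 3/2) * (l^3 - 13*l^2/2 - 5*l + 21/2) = l^5 - 7*l^4 - 13*l^3/4 + 91*l^2/4 + 9*l/4 - 63/4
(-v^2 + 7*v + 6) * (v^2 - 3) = -v^4 + 7*v^3 + 9*v^2 - 21*v - 18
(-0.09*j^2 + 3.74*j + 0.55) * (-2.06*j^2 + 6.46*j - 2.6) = 0.1854*j^4 - 8.2858*j^3 + 23.2614*j^2 - 6.171*j - 1.43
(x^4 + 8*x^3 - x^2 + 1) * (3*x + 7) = 3*x^5 + 31*x^4 + 53*x^3 - 7*x^2 + 3*x + 7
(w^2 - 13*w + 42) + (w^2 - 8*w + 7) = 2*w^2 - 21*w + 49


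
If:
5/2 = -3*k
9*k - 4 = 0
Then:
No Solution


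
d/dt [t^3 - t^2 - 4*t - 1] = 3*t^2 - 2*t - 4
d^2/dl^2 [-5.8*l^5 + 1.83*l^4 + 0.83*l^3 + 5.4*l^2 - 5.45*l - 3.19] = -116.0*l^3 + 21.96*l^2 + 4.98*l + 10.8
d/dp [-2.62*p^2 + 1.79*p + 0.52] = 1.79 - 5.24*p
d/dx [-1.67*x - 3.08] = -1.67000000000000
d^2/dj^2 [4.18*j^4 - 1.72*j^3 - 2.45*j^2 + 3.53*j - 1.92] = 50.16*j^2 - 10.32*j - 4.9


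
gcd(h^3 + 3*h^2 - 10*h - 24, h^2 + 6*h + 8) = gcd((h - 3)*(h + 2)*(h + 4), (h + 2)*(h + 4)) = h^2 + 6*h + 8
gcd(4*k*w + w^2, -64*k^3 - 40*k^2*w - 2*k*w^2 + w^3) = 4*k + w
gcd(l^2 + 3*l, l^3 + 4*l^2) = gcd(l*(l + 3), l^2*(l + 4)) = l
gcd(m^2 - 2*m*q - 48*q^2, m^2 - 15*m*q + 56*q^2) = -m + 8*q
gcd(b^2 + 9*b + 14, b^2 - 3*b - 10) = b + 2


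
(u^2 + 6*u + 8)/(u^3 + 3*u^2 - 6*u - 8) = (u + 2)/(u^2 - u - 2)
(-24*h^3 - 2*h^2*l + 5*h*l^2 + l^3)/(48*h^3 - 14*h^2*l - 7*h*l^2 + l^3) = (-4*h - l)/(8*h - l)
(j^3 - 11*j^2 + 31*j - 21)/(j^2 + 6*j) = (j^3 - 11*j^2 + 31*j - 21)/(j*(j + 6))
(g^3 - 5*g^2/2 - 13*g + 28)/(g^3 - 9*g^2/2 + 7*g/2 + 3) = (2*g^2 - g - 28)/(2*g^2 - 5*g - 3)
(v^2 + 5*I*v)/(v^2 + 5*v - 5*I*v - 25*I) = v*(v + 5*I)/(v^2 + 5*v*(1 - I) - 25*I)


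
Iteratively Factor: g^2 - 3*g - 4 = (g - 4)*(g + 1)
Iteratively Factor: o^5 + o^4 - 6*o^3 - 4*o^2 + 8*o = (o - 1)*(o^4 + 2*o^3 - 4*o^2 - 8*o) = (o - 2)*(o - 1)*(o^3 + 4*o^2 + 4*o) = (o - 2)*(o - 1)*(o + 2)*(o^2 + 2*o) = o*(o - 2)*(o - 1)*(o + 2)*(o + 2)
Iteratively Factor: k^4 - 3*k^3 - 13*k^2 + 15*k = (k)*(k^3 - 3*k^2 - 13*k + 15) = k*(k - 5)*(k^2 + 2*k - 3) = k*(k - 5)*(k - 1)*(k + 3)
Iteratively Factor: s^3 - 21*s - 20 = (s - 5)*(s^2 + 5*s + 4) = (s - 5)*(s + 1)*(s + 4)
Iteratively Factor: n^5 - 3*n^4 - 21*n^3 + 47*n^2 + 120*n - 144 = (n - 4)*(n^4 + n^3 - 17*n^2 - 21*n + 36) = (n - 4)*(n + 3)*(n^3 - 2*n^2 - 11*n + 12) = (n - 4)*(n + 3)^2*(n^2 - 5*n + 4) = (n - 4)^2*(n + 3)^2*(n - 1)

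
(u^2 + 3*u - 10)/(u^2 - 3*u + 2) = (u + 5)/(u - 1)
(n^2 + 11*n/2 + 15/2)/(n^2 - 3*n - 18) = (n + 5/2)/(n - 6)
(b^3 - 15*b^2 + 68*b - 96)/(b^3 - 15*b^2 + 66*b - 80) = (b^2 - 7*b + 12)/(b^2 - 7*b + 10)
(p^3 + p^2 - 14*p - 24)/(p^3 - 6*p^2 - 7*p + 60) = (p + 2)/(p - 5)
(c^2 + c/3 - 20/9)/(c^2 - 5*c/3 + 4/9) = (3*c + 5)/(3*c - 1)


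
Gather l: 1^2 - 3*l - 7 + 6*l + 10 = 3*l + 4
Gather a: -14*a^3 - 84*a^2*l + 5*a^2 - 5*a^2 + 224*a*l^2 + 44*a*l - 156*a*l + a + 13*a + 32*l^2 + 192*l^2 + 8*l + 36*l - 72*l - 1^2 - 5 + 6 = -14*a^3 - 84*a^2*l + a*(224*l^2 - 112*l + 14) + 224*l^2 - 28*l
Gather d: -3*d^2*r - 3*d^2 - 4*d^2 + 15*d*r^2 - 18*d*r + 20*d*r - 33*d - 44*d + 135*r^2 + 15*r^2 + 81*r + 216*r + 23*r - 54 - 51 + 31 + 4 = d^2*(-3*r - 7) + d*(15*r^2 + 2*r - 77) + 150*r^2 + 320*r - 70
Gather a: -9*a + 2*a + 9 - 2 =7 - 7*a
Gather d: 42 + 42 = 84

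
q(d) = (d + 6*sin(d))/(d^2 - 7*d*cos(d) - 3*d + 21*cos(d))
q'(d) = (d + 6*sin(d))*(-7*d*sin(d) - 2*d + 21*sin(d) + 7*cos(d) + 3)/(d^2 - 7*d*cos(d) - 3*d + 21*cos(d))^2 + (6*cos(d) + 1)/(d^2 - 7*d*cos(d) - 3*d + 21*cos(d)) = ((d + 6*sin(d))*(-7*d*sin(d) - 2*d + 21*sin(d) + 7*cos(d) + 3) + (6*cos(d) + 1)*(d^2 - 7*d*cos(d) - 3*d + 21*cos(d)))/((d - 3)^2*(d - 7*cos(d))^2)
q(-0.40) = -0.12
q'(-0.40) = 0.28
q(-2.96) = 0.17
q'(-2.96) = 0.25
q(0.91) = 0.80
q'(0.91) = 2.58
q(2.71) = -1.98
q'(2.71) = -4.29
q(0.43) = 0.19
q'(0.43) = 0.63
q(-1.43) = -0.69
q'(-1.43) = 1.71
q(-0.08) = -0.03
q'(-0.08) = 0.31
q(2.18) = -1.40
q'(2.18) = 0.30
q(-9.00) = -0.36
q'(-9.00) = 0.09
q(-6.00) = -0.04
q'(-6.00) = 0.05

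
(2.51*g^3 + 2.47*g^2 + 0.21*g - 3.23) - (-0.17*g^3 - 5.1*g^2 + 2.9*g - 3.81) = 2.68*g^3 + 7.57*g^2 - 2.69*g + 0.58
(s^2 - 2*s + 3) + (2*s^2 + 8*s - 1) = 3*s^2 + 6*s + 2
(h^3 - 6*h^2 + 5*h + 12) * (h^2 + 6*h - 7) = h^5 - 38*h^3 + 84*h^2 + 37*h - 84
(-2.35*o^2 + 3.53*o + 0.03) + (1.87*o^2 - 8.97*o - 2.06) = -0.48*o^2 - 5.44*o - 2.03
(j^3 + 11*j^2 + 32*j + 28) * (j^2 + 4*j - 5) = j^5 + 15*j^4 + 71*j^3 + 101*j^2 - 48*j - 140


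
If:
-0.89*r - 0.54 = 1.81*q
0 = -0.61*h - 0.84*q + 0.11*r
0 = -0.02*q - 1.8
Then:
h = 156.83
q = -90.00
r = 182.43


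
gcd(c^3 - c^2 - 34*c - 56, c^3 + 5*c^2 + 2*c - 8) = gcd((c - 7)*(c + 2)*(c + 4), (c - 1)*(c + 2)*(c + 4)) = c^2 + 6*c + 8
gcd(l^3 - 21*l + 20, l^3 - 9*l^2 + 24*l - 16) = l^2 - 5*l + 4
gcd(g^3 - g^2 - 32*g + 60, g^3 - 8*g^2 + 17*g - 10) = g^2 - 7*g + 10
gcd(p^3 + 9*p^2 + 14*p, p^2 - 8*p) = p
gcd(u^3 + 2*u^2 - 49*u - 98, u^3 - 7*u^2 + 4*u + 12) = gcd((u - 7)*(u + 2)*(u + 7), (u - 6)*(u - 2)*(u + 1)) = 1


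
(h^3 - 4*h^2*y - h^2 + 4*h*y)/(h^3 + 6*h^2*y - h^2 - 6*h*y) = (h - 4*y)/(h + 6*y)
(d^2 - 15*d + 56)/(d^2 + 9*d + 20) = (d^2 - 15*d + 56)/(d^2 + 9*d + 20)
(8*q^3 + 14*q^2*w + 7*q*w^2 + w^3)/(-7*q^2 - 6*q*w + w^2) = (-8*q^2 - 6*q*w - w^2)/(7*q - w)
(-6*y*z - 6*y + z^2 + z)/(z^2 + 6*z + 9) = (-6*y*z - 6*y + z^2 + z)/(z^2 + 6*z + 9)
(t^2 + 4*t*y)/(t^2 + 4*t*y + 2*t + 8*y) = t/(t + 2)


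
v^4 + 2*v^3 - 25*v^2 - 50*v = v*(v - 5)*(v + 2)*(v + 5)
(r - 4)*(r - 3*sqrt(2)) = r^2 - 3*sqrt(2)*r - 4*r + 12*sqrt(2)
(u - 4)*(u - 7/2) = u^2 - 15*u/2 + 14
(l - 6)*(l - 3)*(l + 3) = l^3 - 6*l^2 - 9*l + 54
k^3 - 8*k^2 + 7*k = k*(k - 7)*(k - 1)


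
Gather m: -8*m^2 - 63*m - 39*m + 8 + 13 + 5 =-8*m^2 - 102*m + 26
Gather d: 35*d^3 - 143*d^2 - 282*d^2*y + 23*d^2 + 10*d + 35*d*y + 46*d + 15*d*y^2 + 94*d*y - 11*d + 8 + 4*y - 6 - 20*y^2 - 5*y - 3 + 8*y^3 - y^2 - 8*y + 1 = 35*d^3 + d^2*(-282*y - 120) + d*(15*y^2 + 129*y + 45) + 8*y^3 - 21*y^2 - 9*y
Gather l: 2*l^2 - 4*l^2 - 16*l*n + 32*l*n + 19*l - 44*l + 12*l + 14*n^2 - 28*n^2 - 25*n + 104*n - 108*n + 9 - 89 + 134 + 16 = -2*l^2 + l*(16*n - 13) - 14*n^2 - 29*n + 70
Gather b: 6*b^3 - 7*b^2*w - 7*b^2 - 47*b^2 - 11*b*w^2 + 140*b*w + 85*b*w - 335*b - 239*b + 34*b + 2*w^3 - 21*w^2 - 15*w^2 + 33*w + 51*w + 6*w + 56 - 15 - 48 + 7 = 6*b^3 + b^2*(-7*w - 54) + b*(-11*w^2 + 225*w - 540) + 2*w^3 - 36*w^2 + 90*w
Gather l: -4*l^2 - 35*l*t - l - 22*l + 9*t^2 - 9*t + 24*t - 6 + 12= -4*l^2 + l*(-35*t - 23) + 9*t^2 + 15*t + 6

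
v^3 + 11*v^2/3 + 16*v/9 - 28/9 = (v - 2/3)*(v + 2)*(v + 7/3)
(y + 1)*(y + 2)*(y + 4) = y^3 + 7*y^2 + 14*y + 8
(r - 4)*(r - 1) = r^2 - 5*r + 4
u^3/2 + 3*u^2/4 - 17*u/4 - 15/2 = (u/2 + 1)*(u - 3)*(u + 5/2)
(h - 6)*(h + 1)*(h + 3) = h^3 - 2*h^2 - 21*h - 18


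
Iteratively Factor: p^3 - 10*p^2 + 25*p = (p - 5)*(p^2 - 5*p) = (p - 5)^2*(p)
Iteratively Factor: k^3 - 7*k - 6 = (k + 2)*(k^2 - 2*k - 3) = (k - 3)*(k + 2)*(k + 1)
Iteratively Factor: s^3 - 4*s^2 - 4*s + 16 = (s - 2)*(s^2 - 2*s - 8) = (s - 4)*(s - 2)*(s + 2)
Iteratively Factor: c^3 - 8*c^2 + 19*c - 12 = (c - 1)*(c^2 - 7*c + 12) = (c - 4)*(c - 1)*(c - 3)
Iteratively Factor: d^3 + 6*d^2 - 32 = (d - 2)*(d^2 + 8*d + 16) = (d - 2)*(d + 4)*(d + 4)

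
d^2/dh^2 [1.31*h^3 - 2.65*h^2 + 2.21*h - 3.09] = 7.86*h - 5.3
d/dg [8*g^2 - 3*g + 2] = 16*g - 3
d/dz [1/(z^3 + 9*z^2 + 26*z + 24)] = (-3*z^2 - 18*z - 26)/(z^3 + 9*z^2 + 26*z + 24)^2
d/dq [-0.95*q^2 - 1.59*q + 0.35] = -1.9*q - 1.59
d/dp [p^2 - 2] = 2*p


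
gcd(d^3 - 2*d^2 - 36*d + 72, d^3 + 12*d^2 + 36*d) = d + 6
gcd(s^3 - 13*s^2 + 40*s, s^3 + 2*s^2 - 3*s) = s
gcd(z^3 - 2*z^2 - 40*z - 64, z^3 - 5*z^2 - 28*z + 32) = z^2 - 4*z - 32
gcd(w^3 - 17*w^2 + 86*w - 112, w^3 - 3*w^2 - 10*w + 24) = w - 2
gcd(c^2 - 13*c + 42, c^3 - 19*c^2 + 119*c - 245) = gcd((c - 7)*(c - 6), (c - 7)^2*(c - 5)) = c - 7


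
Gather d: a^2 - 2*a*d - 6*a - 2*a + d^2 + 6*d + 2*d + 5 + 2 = a^2 - 8*a + d^2 + d*(8 - 2*a) + 7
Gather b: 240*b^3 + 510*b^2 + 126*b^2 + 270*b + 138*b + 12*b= 240*b^3 + 636*b^2 + 420*b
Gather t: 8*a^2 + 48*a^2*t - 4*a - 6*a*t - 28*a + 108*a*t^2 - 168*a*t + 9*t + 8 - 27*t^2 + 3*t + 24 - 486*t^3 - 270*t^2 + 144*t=8*a^2 - 32*a - 486*t^3 + t^2*(108*a - 297) + t*(48*a^2 - 174*a + 156) + 32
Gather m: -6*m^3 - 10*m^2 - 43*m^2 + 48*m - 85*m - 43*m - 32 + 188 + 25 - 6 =-6*m^3 - 53*m^2 - 80*m + 175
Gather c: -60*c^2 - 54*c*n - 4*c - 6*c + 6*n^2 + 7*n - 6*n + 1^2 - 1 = -60*c^2 + c*(-54*n - 10) + 6*n^2 + n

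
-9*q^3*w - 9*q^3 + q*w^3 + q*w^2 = (-3*q + w)*(3*q + w)*(q*w + q)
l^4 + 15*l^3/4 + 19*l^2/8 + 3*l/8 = l*(l + 1/4)*(l + 1/2)*(l + 3)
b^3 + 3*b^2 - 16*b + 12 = (b - 2)*(b - 1)*(b + 6)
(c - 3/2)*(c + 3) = c^2 + 3*c/2 - 9/2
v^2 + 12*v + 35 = (v + 5)*(v + 7)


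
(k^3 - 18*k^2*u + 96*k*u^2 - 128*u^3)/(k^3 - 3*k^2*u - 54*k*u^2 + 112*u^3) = (k - 8*u)/(k + 7*u)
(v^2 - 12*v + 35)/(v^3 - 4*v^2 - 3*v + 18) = (v^2 - 12*v + 35)/(v^3 - 4*v^2 - 3*v + 18)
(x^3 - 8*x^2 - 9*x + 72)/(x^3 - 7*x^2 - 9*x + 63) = (x - 8)/(x - 7)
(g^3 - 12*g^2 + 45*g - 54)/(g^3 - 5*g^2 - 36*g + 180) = (g^2 - 6*g + 9)/(g^2 + g - 30)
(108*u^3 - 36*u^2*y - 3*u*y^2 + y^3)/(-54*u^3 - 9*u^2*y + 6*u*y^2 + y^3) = (-6*u + y)/(3*u + y)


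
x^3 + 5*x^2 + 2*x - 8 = (x - 1)*(x + 2)*(x + 4)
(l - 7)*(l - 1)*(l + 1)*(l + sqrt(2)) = l^4 - 7*l^3 + sqrt(2)*l^3 - 7*sqrt(2)*l^2 - l^2 - sqrt(2)*l + 7*l + 7*sqrt(2)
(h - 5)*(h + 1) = h^2 - 4*h - 5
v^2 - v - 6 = (v - 3)*(v + 2)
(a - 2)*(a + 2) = a^2 - 4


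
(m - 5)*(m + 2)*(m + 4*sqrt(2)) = m^3 - 3*m^2 + 4*sqrt(2)*m^2 - 12*sqrt(2)*m - 10*m - 40*sqrt(2)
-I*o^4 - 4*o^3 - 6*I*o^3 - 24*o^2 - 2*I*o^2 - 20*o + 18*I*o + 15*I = (o + 5)*(o - 3*I)*(o - I)*(-I*o - I)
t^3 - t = t*(t - 1)*(t + 1)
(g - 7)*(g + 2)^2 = g^3 - 3*g^2 - 24*g - 28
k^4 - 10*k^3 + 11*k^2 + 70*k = k*(k - 7)*(k - 5)*(k + 2)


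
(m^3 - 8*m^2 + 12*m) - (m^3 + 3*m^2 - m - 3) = -11*m^2 + 13*m + 3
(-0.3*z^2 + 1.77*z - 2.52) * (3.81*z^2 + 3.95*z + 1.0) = -1.143*z^4 + 5.5587*z^3 - 2.9097*z^2 - 8.184*z - 2.52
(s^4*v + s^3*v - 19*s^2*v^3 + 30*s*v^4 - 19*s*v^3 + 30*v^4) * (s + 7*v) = s^5*v + 7*s^4*v^2 + s^4*v - 19*s^3*v^3 + 7*s^3*v^2 - 103*s^2*v^4 - 19*s^2*v^3 + 210*s*v^5 - 103*s*v^4 + 210*v^5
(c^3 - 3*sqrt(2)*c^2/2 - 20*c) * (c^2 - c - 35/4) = c^5 - 3*sqrt(2)*c^4/2 - c^4 - 115*c^3/4 + 3*sqrt(2)*c^3/2 + 105*sqrt(2)*c^2/8 + 20*c^2 + 175*c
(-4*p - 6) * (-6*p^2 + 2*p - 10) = 24*p^3 + 28*p^2 + 28*p + 60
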